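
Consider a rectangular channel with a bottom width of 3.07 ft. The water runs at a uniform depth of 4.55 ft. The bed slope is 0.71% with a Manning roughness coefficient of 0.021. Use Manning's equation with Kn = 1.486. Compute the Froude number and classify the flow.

subcritical

Flow area A = b·y = 3.07 × 4.55 = 13.97 ft². Wetted perimeter P = b + 2y = 3.07 + 2×4.55 = 12.17 ft.
Hydraulic radius R = A/P = 13.97/12.17 = 1.148 ft.
V = (1.486/n) R^(2/3) √S = (1.486/0.021) × 1.148^(2/3) × √0.0071 = 6.536 ft/s. Hydraulic depth D_h = A/T = 13.97/3.07 = 4.55 ft.
Froude number Fr = V/√(g·D_h) = 6.536/√(32.2×4.55) = 0.54, which is less than 1, so the flow is subcritical.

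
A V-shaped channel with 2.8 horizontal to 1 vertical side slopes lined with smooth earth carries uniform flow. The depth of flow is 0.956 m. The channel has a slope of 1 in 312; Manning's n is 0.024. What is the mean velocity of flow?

V = 1.39 m/s

For a triangular section with side slope z = 2.8: A = zy² = 2.8×0.956² = 2.559 m²; P = 2y√(1+z²) = 2×0.956×2.973 = 5.685 m.
Hydraulic radius R = A/P = 2.559/5.685 = 0.4502 m.
From Manning's equation, V = (1/n) R^(2/3) S^(1/2) = (1/0.024) × 0.4502^(2/3) × 0.003205^(1/2) = 1.39 m/s.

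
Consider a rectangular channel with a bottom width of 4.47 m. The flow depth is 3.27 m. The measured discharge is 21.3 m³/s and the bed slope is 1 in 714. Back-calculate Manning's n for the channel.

Flow area A = b·y = 4.47 × 3.27 = 14.62 m². Wetted perimeter P = b + 2y = 4.47 + 2×3.27 = 11.01 m.
Hydraulic radius R = A/P = 14.62/11.01 = 1.328 m.
Rearranging Manning's equation: n = (1/Q) A R^(2/3) S^(1/2) = (1/21.3) × 14.62 × 1.328^(2/3) × √0.001401 = 0.031.

n = 0.031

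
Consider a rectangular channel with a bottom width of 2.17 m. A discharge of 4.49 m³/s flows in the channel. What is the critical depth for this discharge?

For a rectangular channel, critical depth y_c = (q²/g)^(1/3) where q = Q/b = 4.49/2.17 = 2.069 m²/s.
So y_c = (2.069²/9.81)^(1/3) = 0.759 m.

y_c = 0.759 m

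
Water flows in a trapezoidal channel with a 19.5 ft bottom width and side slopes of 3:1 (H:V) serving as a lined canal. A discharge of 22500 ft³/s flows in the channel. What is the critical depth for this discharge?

At critical depth, Q² T / (g A³) = 1, i.e. A³/T = Q²/g = 22500²/32.2 = 15720000.
Try y = 22.3 ft: A³/T = 46660000 — over.
Try y = 12 ft: A³/T = 3229000 — short.
Try y = 17.4 ft: A³/T = 15670000 — matches.

y_c = 17.4 ft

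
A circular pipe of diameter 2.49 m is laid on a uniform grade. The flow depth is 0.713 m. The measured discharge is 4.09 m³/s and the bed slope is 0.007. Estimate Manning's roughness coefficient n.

n = 0.013

For a circular section of diameter D = 2.49 m at depth y = 0.713 m, the central angle is θ = 2 arccos(1 − 2y/D) = 2.259 rad. Then A = (D²/8)(θ − sin θ) = 1.152 m² and P = Dθ/2 = 2.812 m.
Hydraulic radius R = A/P = 1.152/2.812 = 0.4095 m.
Rearranging Manning's equation: n = (1/Q) A R^(2/3) S^(1/2) = (1/4.09) × 1.152 × 0.4095^(2/3) × √0.007 = 0.013.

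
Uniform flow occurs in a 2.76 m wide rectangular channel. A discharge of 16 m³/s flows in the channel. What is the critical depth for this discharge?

y_c = 1.51 m

For a rectangular channel, critical depth y_c = (q²/g)^(1/3) where q = Q/b = 16/2.76 = 5.797 m²/s.
So y_c = (5.797²/9.81)^(1/3) = 1.51 m.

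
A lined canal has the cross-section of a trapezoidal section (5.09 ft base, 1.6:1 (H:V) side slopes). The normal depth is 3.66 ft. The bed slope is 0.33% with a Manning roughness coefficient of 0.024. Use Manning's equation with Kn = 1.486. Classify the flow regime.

subcritical

With bottom width b = 5.09 ft and side slope z = 1.6: A = (b + zy)y = (5.09 + 1.6×3.66)×3.66 = 40.06 ft²; P = b + 2y√(1+z²) = 5.09 + 2×3.66×1.887 = 18.9 ft.
Hydraulic radius R = A/P = 40.06/18.9 = 2.12 ft.
V = (1.486/n) R^(2/3) √S = (1.486/0.024) × 2.12^(2/3) × √0.0033 = 5.869 ft/s. Hydraulic depth D_h = A/T = 40.06/16.8 = 2.384 ft.
Froude number Fr = V/√(g·D_h) = 5.869/√(32.2×2.384) = 0.67, which is less than 1, so the flow is subcritical.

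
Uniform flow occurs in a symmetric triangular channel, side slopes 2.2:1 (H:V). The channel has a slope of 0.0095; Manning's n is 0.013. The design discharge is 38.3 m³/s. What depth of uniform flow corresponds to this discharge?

Manning's equation rearranged: A R^(2/3) = nQ / (1·√S) = 0.013 × 38.3 / (√0.0095) = 5.108.
Try y = 1.39 m: A R^(2/3) = 3.133 — too small.
Try y = 1.92 m: A R^(2/3) = 7.413 — too large.
Try y = 1.67 m: A R^(2/3) = 5.11 — ≈ 5.108.

y_n = 1.67 m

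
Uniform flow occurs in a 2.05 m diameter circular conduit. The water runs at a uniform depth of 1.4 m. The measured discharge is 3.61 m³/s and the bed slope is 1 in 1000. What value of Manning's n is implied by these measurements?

n = 0.015

For a circular section of diameter D = 2.05 m at depth y = 1.4 m, the central angle is θ = 2 arccos(1 − 2y/D) = 3.891 rad. Then A = (D²/8)(θ − sin θ) = 2.402 m² and P = Dθ/2 = 3.988 m.
Hydraulic radius R = A/P = 2.402/3.988 = 0.6022 m.
Rearranging Manning's equation: n = (1/Q) A R^(2/3) S^(1/2) = (1/3.61) × 2.402 × 0.6022^(2/3) × √0.001 = 0.015.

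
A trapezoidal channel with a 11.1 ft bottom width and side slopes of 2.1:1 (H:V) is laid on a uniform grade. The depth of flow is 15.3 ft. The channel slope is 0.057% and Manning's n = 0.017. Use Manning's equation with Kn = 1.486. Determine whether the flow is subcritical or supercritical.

With bottom width b = 11.1 ft and side slope z = 2.1: A = (b + zy)y = (11.1 + 2.1×15.3)×15.3 = 661.4 ft²; P = b + 2y√(1+z²) = 11.1 + 2×15.3×2.326 = 82.27 ft.
Hydraulic radius R = A/P = 661.4/82.27 = 8.039 ft.
V = (1.486/n) R^(2/3) √S = (1.486/0.017) × 8.039^(2/3) × √0.00057 = 8.375 ft/s. Hydraulic depth D_h = A/T = 661.4/75.36 = 8.777 ft.
Froude number Fr = V/√(g·D_h) = 8.375/√(32.2×8.777) = 0.498, which is less than 1, so the flow is subcritical.

subcritical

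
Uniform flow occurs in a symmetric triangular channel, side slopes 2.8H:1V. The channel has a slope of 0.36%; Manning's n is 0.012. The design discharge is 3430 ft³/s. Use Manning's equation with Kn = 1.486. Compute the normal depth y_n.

y_n = 8.19 ft

Manning's equation rearranged: A R^(2/3) = nQ / (1.486·√S) = 0.012 × 3430 / (1.486 × √0.0036) = 461.6.
Trying y = 9.22 ft: A R^(2/3) = 633.4 — over.
Trying y = 8.19 ft: A R^(2/3) = 461.9 — close enough.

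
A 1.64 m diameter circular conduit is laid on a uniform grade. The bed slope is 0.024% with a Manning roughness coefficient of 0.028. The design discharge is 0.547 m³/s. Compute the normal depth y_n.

y_n = 1.16 m

Manning's equation rearranged: A R^(2/3) = nQ / (1·√S) = 0.028 × 0.547 / (√0.00024) = 0.9886.
Trying y = 1.34 m: A R^(2/3) = 1.163 — over.
Trying y = 1.16 m: A R^(2/3) = 0.9893 — ≈ 0.9886.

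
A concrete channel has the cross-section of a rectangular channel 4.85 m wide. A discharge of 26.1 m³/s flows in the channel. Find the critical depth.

For a rectangular channel, critical depth y_c = (q²/g)^(1/3) where q = Q/b = 26.1/4.85 = 5.381 m²/s.
So y_c = (5.381²/9.81)^(1/3) = 1.43 m.

y_c = 1.43 m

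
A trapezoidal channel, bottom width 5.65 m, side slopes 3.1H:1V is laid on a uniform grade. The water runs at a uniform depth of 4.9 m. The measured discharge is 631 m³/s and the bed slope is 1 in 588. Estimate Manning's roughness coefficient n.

n = 0.013

With bottom width b = 5.65 m and side slope z = 3.1: A = (b + zy)y = (5.65 + 3.1×4.9)×4.9 = 102.1 m²; P = b + 2y√(1+z²) = 5.65 + 2×4.9×3.257 = 37.57 m.
Hydraulic radius R = A/P = 102.1/37.57 = 2.718 m.
Rearranging Manning's equation: n = (1/Q) A R^(2/3) S^(1/2) = (1/631) × 102.1 × 2.718^(2/3) × √0.001701 = 0.013.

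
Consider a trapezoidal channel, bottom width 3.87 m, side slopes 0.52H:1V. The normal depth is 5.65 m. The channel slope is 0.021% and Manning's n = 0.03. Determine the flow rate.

Q = 32.5 m³/s

With bottom width b = 3.87 m and side slope z = 0.52: A = (b + zy)y = (3.87 + 0.52×5.65)×5.65 = 38.47 m²; P = b + 2y√(1+z²) = 3.87 + 2×5.65×1.127 = 16.61 m.
Hydraulic radius R = A/P = 38.47/16.61 = 2.316 m.
Manning's equation: Q = (1/n) A R^(2/3) S^(1/2) = (1/0.03) × 38.47 × 2.316^(2/3) × 0.00021^(1/2) = 32.5 m³/s.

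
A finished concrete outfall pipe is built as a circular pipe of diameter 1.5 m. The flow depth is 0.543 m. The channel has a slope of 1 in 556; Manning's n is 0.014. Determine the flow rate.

For a circular section of diameter D = 1.5 m at depth y = 0.543 m, the central angle is θ = 2 arccos(1 − 2y/D) = 2.582 rad. Then A = (D²/8)(θ − sin θ) = 0.5771 m² and P = Dθ/2 = 1.937 m.
Hydraulic radius R = A/P = 0.5771/1.937 = 0.298 m.
Manning's equation: Q = (1/n) A R^(2/3) S^(1/2) = (1/0.014) × 0.5771 × 0.298^(2/3) × 0.001799^(1/2) = 0.78 m³/s.

Q = 0.78 m³/s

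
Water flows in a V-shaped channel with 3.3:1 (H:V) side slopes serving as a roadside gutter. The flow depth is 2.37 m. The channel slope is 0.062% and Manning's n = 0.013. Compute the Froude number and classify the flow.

subcritical

For a triangular section with side slope z = 3.3: A = zy² = 3.3×2.37² = 18.54 m²; P = 2y√(1+z²) = 2×2.37×3.448 = 16.34 m.
Hydraulic radius R = A/P = 18.54/16.34 = 1.134 m.
V = (1/n) R^(2/3) √S = (1/0.013) × 1.134^(2/3) × √0.00062 = 2.083 m/s. Hydraulic depth D_h = A/T = 18.54/15.64 = 1.185 m.
Froude number Fr = V/√(g·D_h) = 2.083/√(9.81×1.185) = 0.611, which is less than 1, so the flow is subcritical.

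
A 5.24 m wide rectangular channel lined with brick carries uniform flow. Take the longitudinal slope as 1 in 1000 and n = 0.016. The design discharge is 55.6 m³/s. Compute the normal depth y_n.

y_n = 3.96 m

Manning's equation rearranged: A R^(2/3) = nQ / (1·√S) = 0.016 × 55.6 / (√0.001) = 28.13.
At y = 3.15 m: A R^(2/3) = 20.95 — low.
At y = 4.46 m: A R^(2/3) = 32.64 — high.
At y = 3.96 m: A R^(2/3) = 28.11 — close enough.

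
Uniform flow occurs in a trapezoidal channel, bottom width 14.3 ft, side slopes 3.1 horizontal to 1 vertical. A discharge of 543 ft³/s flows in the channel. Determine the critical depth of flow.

At critical depth, Q² T / (g A³) = 1, i.e. A³/T = Q²/g = 543²/32.2 = 9157.
At y = 3.12 ft: A³/T = 12440 — over.
At y = 2.58 ft: A³/T = 6285 — short.
At y = 2.87 ft: A³/T = 9194 — close enough.

y_c = 2.87 ft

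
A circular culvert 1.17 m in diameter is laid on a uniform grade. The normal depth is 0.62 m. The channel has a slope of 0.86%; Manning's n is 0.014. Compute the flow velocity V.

V = 2.99 m/s

For a circular section of diameter D = 1.17 m at depth y = 0.62 m, the central angle is θ = 2 arccos(1 − 2y/D) = 3.261 rad. Then A = (D²/8)(θ − sin θ) = 0.5785 m² and P = Dθ/2 = 1.908 m.
Hydraulic radius R = A/P = 0.5785/1.908 = 0.3032 m.
From Manning's equation, V = (1/n) R^(2/3) S^(1/2) = (1/0.014) × 0.3032^(2/3) × 0.0086^(1/2) = 2.99 m/s.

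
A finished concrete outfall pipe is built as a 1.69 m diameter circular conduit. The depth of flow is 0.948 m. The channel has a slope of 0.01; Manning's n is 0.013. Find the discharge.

For a circular section of diameter D = 1.69 m at depth y = 0.948 m, the central angle is θ = 2 arccos(1 − 2y/D) = 3.386 rad. Then A = (D²/8)(θ − sin θ) = 1.295 m² and P = Dθ/2 = 2.861 m.
Hydraulic radius R = A/P = 1.295/2.861 = 0.4527 m.
Manning's equation: Q = (1/n) A R^(2/3) S^(1/2) = (1/0.013) × 1.295 × 0.4527^(2/3) × 0.01^(1/2) = 5.87 m³/s.

Q = 5.87 m³/s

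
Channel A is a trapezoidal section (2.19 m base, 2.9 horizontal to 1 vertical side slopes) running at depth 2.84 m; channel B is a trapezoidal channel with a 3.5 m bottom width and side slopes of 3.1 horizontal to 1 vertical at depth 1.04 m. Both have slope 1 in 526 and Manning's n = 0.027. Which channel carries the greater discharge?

channel A

Channel A: With bottom width b = 2.19 m and side slope z = 2.9: A = (b + zy)y = (2.19 + 2.9×2.84)×2.84 = 29.61 m²; P = b + 2y√(1+z²) = 2.19 + 2×2.84×3.068 = 19.61 m. Hydraulic radius R = A/P = 29.61/19.61 = 1.51 m. Q_A = (1/0.027)·29.61·1.51^(2/3)·√0.001901 = 62.93 m³/s.
Channel B: With bottom width b = 3.5 m and side slope z = 3.1: A = (b + zy)y = (3.5 + 3.1×1.04)×1.04 = 6.993 m²; P = b + 2y√(1+z²) = 3.5 + 2×1.04×3.257 = 10.28 m. Hydraulic radius R = A/P = 6.993/10.28 = 0.6806 m. Q_B = (1/0.027)·6.993·0.6806^(2/3)·√0.001901 = 8.737 m³/s.
Q_A = 62.93 m³/s vs Q_B = 8.737 m³/s, so channel A carries more.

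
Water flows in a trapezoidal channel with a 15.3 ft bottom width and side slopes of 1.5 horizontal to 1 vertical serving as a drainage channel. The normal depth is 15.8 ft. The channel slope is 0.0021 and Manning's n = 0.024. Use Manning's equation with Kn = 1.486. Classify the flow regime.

With bottom width b = 15.3 ft and side slope z = 1.5: A = (b + zy)y = (15.3 + 1.5×15.8)×15.8 = 616.2 ft²; P = b + 2y√(1+z²) = 15.3 + 2×15.8×1.803 = 72.27 ft.
Hydraulic radius R = A/P = 616.2/72.27 = 8.527 ft.
V = (1.486/n) R^(2/3) √S = (1.486/0.024) × 8.527^(2/3) × √0.0021 = 11.84 ft/s. Hydraulic depth D_h = A/T = 616.2/62.7 = 9.828 ft.
Froude number Fr = V/√(g·D_h) = 11.84/√(32.2×9.828) = 0.666, which is less than 1, so the flow is subcritical.

subcritical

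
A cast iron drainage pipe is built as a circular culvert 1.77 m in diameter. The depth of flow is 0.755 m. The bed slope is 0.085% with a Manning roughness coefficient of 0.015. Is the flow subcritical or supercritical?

subcritical

For a circular section of diameter D = 1.77 m at depth y = 0.755 m, the central angle is θ = 2 arccos(1 − 2y/D) = 2.847 rad. Then A = (D²/8)(θ − sin θ) = 1.001 m² and P = Dθ/2 = 2.519 m.
Hydraulic radius R = A/P = 1.001/2.519 = 0.3973 m.
V = (1/n) R^(2/3) √S = (1/0.015) × 0.3973^(2/3) × √0.00085 = 1.05 m/s. Hydraulic depth D_h = A/T = 1.001/1.751 = 0.5717 m.
Froude number Fr = V/√(g·D_h) = 1.05/√(9.81×0.5717) = 0.444, which is less than 1, so the flow is subcritical.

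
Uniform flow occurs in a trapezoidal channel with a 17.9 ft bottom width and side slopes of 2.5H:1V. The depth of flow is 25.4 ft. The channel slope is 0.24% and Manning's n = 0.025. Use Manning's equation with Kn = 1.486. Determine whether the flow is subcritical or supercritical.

subcritical

With bottom width b = 17.9 ft and side slope z = 2.5: A = (b + zy)y = (17.9 + 2.5×25.4)×25.4 = 2068 ft²; P = b + 2y√(1+z²) = 17.9 + 2×25.4×2.693 = 154.7 ft.
Hydraulic radius R = A/P = 2068/154.7 = 13.37 ft.
V = (1.486/n) R^(2/3) √S = (1.486/0.025) × 13.37^(2/3) × √0.0024 = 16.4 ft/s. Hydraulic depth D_h = A/T = 2068/144.9 = 14.27 ft.
Froude number Fr = V/√(g·D_h) = 16.4/√(32.2×14.27) = 0.765, which is less than 1, so the flow is subcritical.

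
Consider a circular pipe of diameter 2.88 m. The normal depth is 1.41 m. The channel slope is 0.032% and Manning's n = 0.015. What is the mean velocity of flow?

For a circular section of diameter D = 2.88 m at depth y = 1.41 m, the central angle is θ = 2 arccos(1 − 2y/D) = 3.1 rad. Then A = (D²/8)(θ − sin θ) = 3.171 m² and P = Dθ/2 = 4.464 m.
Hydraulic radius R = A/P = 3.171/4.464 = 0.7103 m.
From Manning's equation, V = (1/n) R^(2/3) S^(1/2) = (1/0.015) × 0.7103^(2/3) × 0.00032^(1/2) = 0.949 m/s.

V = 0.949 m/s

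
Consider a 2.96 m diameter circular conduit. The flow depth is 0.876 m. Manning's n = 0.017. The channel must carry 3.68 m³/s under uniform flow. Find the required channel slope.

S = 0.00339

For a circular section of diameter D = 2.96 m at depth y = 0.876 m, the central angle is θ = 2 arccos(1 − 2y/D) = 2.301 rad. Then A = (D²/8)(θ − sin θ) = 1.704 m² and P = Dθ/2 = 3.405 m.
Hydraulic radius R = A/P = 1.704/3.405 = 0.5003 m.
From Manning's equation, S = [nQ / (1 A R^(2/3))]² = [0.017 × 3.68 / (1 × 1.704 × 0.5003^(2/3))]² = 0.00339.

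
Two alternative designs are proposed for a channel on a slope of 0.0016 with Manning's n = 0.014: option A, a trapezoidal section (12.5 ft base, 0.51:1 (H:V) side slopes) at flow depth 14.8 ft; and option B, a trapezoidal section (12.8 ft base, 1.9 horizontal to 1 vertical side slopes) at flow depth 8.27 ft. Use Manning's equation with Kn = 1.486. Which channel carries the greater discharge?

channel A

Channel A: With bottom width b = 12.5 ft and side slope z = 0.51: A = (b + zy)y = (12.5 + 0.51×14.8)×14.8 = 296.7 ft²; P = b + 2y√(1+z²) = 12.5 + 2×14.8×1.123 = 45.73 ft. Hydraulic radius R = A/P = 296.7/45.73 = 6.489 ft. Q_A = (1.486/0.014)·296.7·6.489^(2/3)·√0.0016 = 4383 ft³/s.
Channel B: With bottom width b = 12.8 ft and side slope z = 1.9: A = (b + zy)y = (12.8 + 1.9×8.27)×8.27 = 235.8 ft²; P = b + 2y√(1+z²) = 12.8 + 2×8.27×2.147 = 48.31 ft. Hydraulic radius R = A/P = 235.8/48.31 = 4.881 ft. Q_B = (1.486/0.014)·235.8·4.881^(2/3)·√0.0016 = 2881 ft³/s.
Q_A = 4383 ft³/s vs Q_B = 2881 ft³/s, so channel A carries more.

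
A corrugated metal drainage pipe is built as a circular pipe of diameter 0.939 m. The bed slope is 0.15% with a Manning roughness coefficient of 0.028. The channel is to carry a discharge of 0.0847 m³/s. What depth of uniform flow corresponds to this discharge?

Manning's equation rearranged: A R^(2/3) = nQ / (1·√S) = 0.028 × 0.0847 / (√0.0015) = 0.06123.
Trying y = 0.229 m: A R^(2/3) = 0.03436 — too small.
Trying y = 0.389 m: A R^(2/3) = 0.09466 — too large.
Trying y = 0.308 m: A R^(2/3) = 0.06127 — matches.

y_n = 0.308 m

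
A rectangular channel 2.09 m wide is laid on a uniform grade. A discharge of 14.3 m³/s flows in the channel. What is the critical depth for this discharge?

y_c = 1.68 m

For a rectangular channel, critical depth y_c = (q²/g)^(1/3) where q = Q/b = 14.3/2.09 = 6.842 m²/s.
So y_c = (6.842²/9.81)^(1/3) = 1.68 m.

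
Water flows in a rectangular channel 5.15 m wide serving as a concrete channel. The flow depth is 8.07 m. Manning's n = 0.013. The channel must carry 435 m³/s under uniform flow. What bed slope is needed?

Flow area A = b·y = 5.15 × 8.07 = 41.56 m². Wetted perimeter P = b + 2y = 5.15 + 2×8.07 = 21.29 m.
Hydraulic radius R = A/P = 41.56/21.29 = 1.952 m.
From Manning's equation, S = [nQ / (1 A R^(2/3))]² = [0.013 × 435 / (1 × 41.56 × 1.952^(2/3))]² = 0.00759.

S = 0.00759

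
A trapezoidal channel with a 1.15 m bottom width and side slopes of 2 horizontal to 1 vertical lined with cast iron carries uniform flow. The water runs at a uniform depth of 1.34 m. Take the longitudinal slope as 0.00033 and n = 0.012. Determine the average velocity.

V = 1.21 m/s

With bottom width b = 1.15 m and side slope z = 2: A = (b + zy)y = (1.15 + 2×1.34)×1.34 = 5.132 m²; P = b + 2y√(1+z²) = 1.15 + 2×1.34×2.236 = 7.143 m.
Hydraulic radius R = A/P = 5.132/7.143 = 0.7185 m.
From Manning's equation, V = (1/n) R^(2/3) S^(1/2) = (1/0.012) × 0.7185^(2/3) × 0.00033^(1/2) = 1.21 m/s.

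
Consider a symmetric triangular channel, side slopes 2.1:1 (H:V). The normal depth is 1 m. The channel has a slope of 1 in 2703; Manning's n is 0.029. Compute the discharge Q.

For a triangular section with side slope z = 2.1: A = zy² = 2.1×1² = 2.1 m²; P = 2y√(1+z²) = 2×1×2.326 = 4.652 m.
Hydraulic radius R = A/P = 2.1/4.652 = 0.4514 m.
Manning's equation: Q = (1/n) A R^(2/3) S^(1/2) = (1/0.029) × 2.1 × 0.4514^(2/3) × 0.00037^(1/2) = 0.82 m³/s.

Q = 0.82 m³/s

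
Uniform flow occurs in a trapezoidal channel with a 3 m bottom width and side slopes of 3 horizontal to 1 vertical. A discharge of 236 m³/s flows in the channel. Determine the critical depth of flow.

y_c = 3.71 m

At critical depth, Q² T / (g A³) = 1, i.e. A³/T = Q²/g = 236²/9.81 = 5677.
Try y = 2.61 m: A³/T = 1210 — short.
Try y = 4.59 m: A³/T = 14930 — over.
Try y = 3.71 m: A³/T = 5703 — ≈ 5677.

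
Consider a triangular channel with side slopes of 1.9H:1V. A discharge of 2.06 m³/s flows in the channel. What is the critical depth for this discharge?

y_c = 0.751 m

At critical depth, Q² T / (g A³) = 1, i.e. A³/T = Q²/g = 2.06²/9.81 = 0.4326.
Trying y = 0.86 m: A³/T = 0.8491 — high.
Trying y = 0.751 m: A³/T = 0.4312 — ≈ 0.4326.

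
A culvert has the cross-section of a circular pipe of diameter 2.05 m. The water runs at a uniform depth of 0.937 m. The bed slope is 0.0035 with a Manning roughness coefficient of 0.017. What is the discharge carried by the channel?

For a circular section of diameter D = 2.05 m at depth y = 0.937 m, the central angle is θ = 2 arccos(1 − 2y/D) = 2.97 rad. Then A = (D²/8)(θ − sin θ) = 1.47 m² and P = Dθ/2 = 3.044 m.
Hydraulic radius R = A/P = 1.47/3.044 = 0.483 m.
Manning's equation: Q = (1/n) A R^(2/3) S^(1/2) = (1/0.017) × 1.47 × 0.483^(2/3) × 0.0035^(1/2) = 3.15 m³/s.

Q = 3.15 m³/s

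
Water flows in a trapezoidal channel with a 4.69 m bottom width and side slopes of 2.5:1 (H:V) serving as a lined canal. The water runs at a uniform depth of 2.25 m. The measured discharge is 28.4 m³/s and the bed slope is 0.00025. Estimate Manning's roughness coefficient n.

With bottom width b = 4.69 m and side slope z = 2.5: A = (b + zy)y = (4.69 + 2.5×2.25)×2.25 = 23.21 m²; P = b + 2y√(1+z²) = 4.69 + 2×2.25×2.693 = 16.81 m.
Hydraulic radius R = A/P = 23.21/16.81 = 1.381 m.
Rearranging Manning's equation: n = (1/Q) A R^(2/3) S^(1/2) = (1/28.4) × 23.21 × 1.381^(2/3) × √0.00025 = 0.016.

n = 0.016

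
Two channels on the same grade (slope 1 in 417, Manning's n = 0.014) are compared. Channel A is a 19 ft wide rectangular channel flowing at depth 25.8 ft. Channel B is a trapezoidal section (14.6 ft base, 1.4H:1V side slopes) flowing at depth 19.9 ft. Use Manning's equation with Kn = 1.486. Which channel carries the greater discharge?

channel B

Channel A: Flow area A = b·y = 19 × 25.8 = 490.2 ft². Wetted perimeter P = b + 2y = 19 + 2×25.8 = 70.6 ft. Hydraulic radius R = A/P = 490.2/70.6 = 6.943 ft. Q_A = (1.486/0.014)·490.2·6.943^(2/3)·√0.002398 = 9273 ft³/s.
Channel B: With bottom width b = 14.6 ft and side slope z = 1.4: A = (b + zy)y = (14.6 + 1.4×19.9)×19.9 = 845 ft²; P = b + 2y√(1+z²) = 14.6 + 2×19.9×1.72 = 83.07 ft. Hydraulic radius R = A/P = 845/83.07 = 10.17 ft. Q_B = (1.486/0.014)·845·10.17^(2/3)·√0.002398 = 20620 ft³/s.
Q_A = 9273 ft³/s vs Q_B = 20620 ft³/s, so channel B carries more.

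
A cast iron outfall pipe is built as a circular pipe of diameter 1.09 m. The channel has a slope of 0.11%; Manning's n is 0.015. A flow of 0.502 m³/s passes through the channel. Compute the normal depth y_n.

y_n = 0.595 m

Manning's equation rearranged: A R^(2/3) = nQ / (1·√S) = 0.015 × 0.502 / (√0.0011) = 0.227.
At y = 0.719 m: A R^(2/3) = 0.3029 — over.
At y = 0.508 m: A R^(2/3) = 0.1737 — short.
At y = 0.595 m: A R^(2/3) = 0.2269 — close enough.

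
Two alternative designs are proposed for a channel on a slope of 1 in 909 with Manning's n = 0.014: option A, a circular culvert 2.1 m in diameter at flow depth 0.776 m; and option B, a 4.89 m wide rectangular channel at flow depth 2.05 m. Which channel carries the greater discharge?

Channel A: For a circular section of diameter D = 2.1 m at depth y = 0.776 m, the central angle is θ = 2 arccos(1 − 2y/D) = 2.614 rad. Then A = (D²/8)(θ − sin θ) = 1.163 m² and P = Dθ/2 = 2.744 m. Hydraulic radius R = A/P = 1.163/2.744 = 0.4238 m. Q_A = (1/0.014)·1.163·0.4238^(2/3)·√0.0011 = 1.555 m³/s.
Channel B: Flow area A = b·y = 4.89 × 2.05 = 10.02 m². Wetted perimeter P = b + 2y = 4.89 + 2×2.05 = 8.99 m. Hydraulic radius R = A/P = 10.02/8.99 = 1.115 m. Q_B = (1/0.014)·10.02·1.115^(2/3)·√0.0011 = 25.54 m³/s.
Q_A = 1.555 m³/s vs Q_B = 25.54 m³/s, so channel B carries more.

channel B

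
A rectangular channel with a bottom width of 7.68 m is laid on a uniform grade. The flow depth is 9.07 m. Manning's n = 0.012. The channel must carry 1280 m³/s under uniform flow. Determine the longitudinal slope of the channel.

S = 0.0129

Flow area A = b·y = 7.68 × 9.07 = 69.66 m². Wetted perimeter P = b + 2y = 7.68 + 2×9.07 = 25.82 m.
Hydraulic radius R = A/P = 69.66/25.82 = 2.698 m.
From Manning's equation, S = [nQ / (1 A R^(2/3))]² = [0.012 × 1280 / (1 × 69.66 × 2.698^(2/3))]² = 0.0129.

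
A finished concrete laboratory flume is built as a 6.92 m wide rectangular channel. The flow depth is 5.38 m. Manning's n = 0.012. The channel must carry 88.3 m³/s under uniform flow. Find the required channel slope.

S = 0.0003

Flow area A = b·y = 6.92 × 5.38 = 37.23 m². Wetted perimeter P = b + 2y = 6.92 + 2×5.38 = 17.68 m.
Hydraulic radius R = A/P = 37.23/17.68 = 2.106 m.
From Manning's equation, S = [nQ / (1 A R^(2/3))]² = [0.012 × 88.3 / (1 × 37.23 × 2.106^(2/3))]² = 0.0003.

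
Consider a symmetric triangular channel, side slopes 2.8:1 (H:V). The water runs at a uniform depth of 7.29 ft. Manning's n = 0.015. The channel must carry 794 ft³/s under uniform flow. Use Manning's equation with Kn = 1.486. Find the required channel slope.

S = 0.00056

For a triangular section with side slope z = 2.8: A = zy² = 2.8×7.29² = 148.8 ft²; P = 2y√(1+z²) = 2×7.29×2.973 = 43.35 ft.
Hydraulic radius R = A/P = 148.8/43.35 = 3.433 ft.
From Manning's equation, S = [nQ / (1.486 A R^(2/3))]² = [0.015 × 794 / (1.486 × 148.8 × 3.433^(2/3))]² = 0.00056.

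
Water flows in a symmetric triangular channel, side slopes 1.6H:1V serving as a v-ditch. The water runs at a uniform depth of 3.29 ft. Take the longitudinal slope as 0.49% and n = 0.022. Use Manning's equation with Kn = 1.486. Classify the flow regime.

For a triangular section with side slope z = 1.6: A = zy² = 1.6×3.29² = 17.32 ft²; P = 2y√(1+z²) = 2×3.29×1.887 = 12.42 ft.
Hydraulic radius R = A/P = 17.32/12.42 = 1.395 ft.
V = (1.486/n) R^(2/3) √S = (1.486/0.022) × 1.395^(2/3) × √0.0049 = 5.903 ft/s. Hydraulic depth D_h = A/T = 17.32/10.53 = 1.645 ft.
Froude number Fr = V/√(g·D_h) = 5.903/√(32.2×1.645) = 0.811, which is less than 1, so the flow is subcritical.

subcritical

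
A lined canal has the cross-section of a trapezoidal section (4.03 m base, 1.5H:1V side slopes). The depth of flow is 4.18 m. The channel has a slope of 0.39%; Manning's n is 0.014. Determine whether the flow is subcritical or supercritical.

With bottom width b = 4.03 m and side slope z = 1.5: A = (b + zy)y = (4.03 + 1.5×4.18)×4.18 = 43.05 m²; P = b + 2y√(1+z²) = 4.03 + 2×4.18×1.803 = 19.1 m.
Hydraulic radius R = A/P = 43.05/19.1 = 2.254 m.
V = (1/n) R^(2/3) √S = (1/0.014) × 2.254^(2/3) × √0.0039 = 7.668 m/s. Hydraulic depth D_h = A/T = 43.05/16.57 = 2.598 m.
Froude number Fr = V/√(g·D_h) = 7.668/√(9.81×2.598) = 1.52, which is greater than 1, so the flow is supercritical.

supercritical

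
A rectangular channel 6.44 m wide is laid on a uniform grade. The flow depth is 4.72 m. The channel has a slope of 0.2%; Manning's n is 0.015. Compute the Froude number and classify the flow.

subcritical

Flow area A = b·y = 6.44 × 4.72 = 30.4 m². Wetted perimeter P = b + 2y = 6.44 + 2×4.72 = 15.88 m.
Hydraulic radius R = A/P = 30.4/15.88 = 1.914 m.
V = (1/n) R^(2/3) √S = (1/0.015) × 1.914^(2/3) × √0.002 = 4.596 m/s. Hydraulic depth D_h = A/T = 30.4/6.44 = 4.72 m.
Froude number Fr = V/√(g·D_h) = 4.596/√(9.81×4.72) = 0.675, which is less than 1, so the flow is subcritical.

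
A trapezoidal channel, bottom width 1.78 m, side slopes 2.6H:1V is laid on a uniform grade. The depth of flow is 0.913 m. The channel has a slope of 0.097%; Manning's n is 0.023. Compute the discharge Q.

With bottom width b = 1.78 m and side slope z = 2.6: A = (b + zy)y = (1.78 + 2.6×0.913)×0.913 = 3.792 m²; P = b + 2y√(1+z²) = 1.78 + 2×0.913×2.786 = 6.867 m.
Hydraulic radius R = A/P = 3.792/6.867 = 0.5523 m.
Manning's equation: Q = (1/n) A R^(2/3) S^(1/2) = (1/0.023) × 3.792 × 0.5523^(2/3) × 0.00097^(1/2) = 3.46 m³/s.

Q = 3.46 m³/s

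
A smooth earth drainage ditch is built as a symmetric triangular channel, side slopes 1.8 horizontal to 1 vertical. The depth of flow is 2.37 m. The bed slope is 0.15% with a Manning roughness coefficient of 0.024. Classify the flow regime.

subcritical

For a triangular section with side slope z = 1.8: A = zy² = 1.8×2.37² = 10.11 m²; P = 2y√(1+z²) = 2×2.37×2.059 = 9.76 m.
Hydraulic radius R = A/P = 10.11/9.76 = 1.036 m.
V = (1/n) R^(2/3) √S = (1/0.024) × 1.036^(2/3) × √0.0015 = 1.652 m/s. Hydraulic depth D_h = A/T = 10.11/8.532 = 1.185 m.
Froude number Fr = V/√(g·D_h) = 1.652/√(9.81×1.185) = 0.485, which is less than 1, so the flow is subcritical.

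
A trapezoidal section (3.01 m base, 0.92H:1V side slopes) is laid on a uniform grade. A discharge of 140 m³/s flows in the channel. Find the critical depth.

At critical depth, Q² T / (g A³) = 1, i.e. A³/T = Q²/g = 140²/9.81 = 1998.
Trying y = 5.09 m: A³/T = 4851 — too large.
Trying y = 3.15 m: A³/T = 731.9 — too small.
Trying y = 4.08 m: A³/T = 1998 — close enough.

y_c = 4.08 m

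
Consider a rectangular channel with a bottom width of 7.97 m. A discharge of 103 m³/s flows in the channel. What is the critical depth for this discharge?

For a rectangular channel, critical depth y_c = (q²/g)^(1/3) where q = Q/b = 103/7.97 = 12.92 m²/s.
So y_c = (12.92²/9.81)^(1/3) = 2.57 m.

y_c = 2.57 m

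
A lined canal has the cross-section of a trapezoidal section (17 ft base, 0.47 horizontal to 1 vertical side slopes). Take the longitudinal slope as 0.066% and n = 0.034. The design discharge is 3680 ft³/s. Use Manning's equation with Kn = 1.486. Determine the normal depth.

Manning's equation rearranged: A R^(2/3) = nQ / (1.486·√S) = 0.034 × 3680 / (1.486 × √0.00066) = 3277.
At y = 17.1 ft: A R^(2/3) = 1686 — short.
At y = 27.2 ft: A R^(2/3) = 3886 — over.
At y = 24.8 ft: A R^(2/3) = 3276 — close enough.

y_n = 24.8 ft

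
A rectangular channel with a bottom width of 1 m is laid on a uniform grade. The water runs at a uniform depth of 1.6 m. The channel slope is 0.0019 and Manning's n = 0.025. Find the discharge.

Q = 1.47 m³/s

Flow area A = b·y = 1 × 1.6 = 1.6 m². Wetted perimeter P = b + 2y = 1 + 2×1.6 = 4.2 m.
Hydraulic radius R = A/P = 1.6/4.2 = 0.381 m.
Manning's equation: Q = (1/n) A R^(2/3) S^(1/2) = (1/0.025) × 1.6 × 0.381^(2/3) × 0.0019^(1/2) = 1.47 m³/s.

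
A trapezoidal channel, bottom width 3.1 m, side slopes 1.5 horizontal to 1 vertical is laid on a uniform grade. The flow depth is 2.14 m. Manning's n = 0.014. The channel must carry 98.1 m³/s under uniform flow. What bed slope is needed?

With bottom width b = 3.1 m and side slope z = 1.5: A = (b + zy)y = (3.1 + 1.5×2.14)×2.14 = 13.5 m²; P = b + 2y√(1+z²) = 3.1 + 2×2.14×1.803 = 10.82 m.
Hydraulic radius R = A/P = 13.5/10.82 = 1.248 m.
From Manning's equation, S = [nQ / (1 A R^(2/3))]² = [0.014 × 98.1 / (1 × 13.5 × 1.248^(2/3))]² = 0.00769.

S = 0.00769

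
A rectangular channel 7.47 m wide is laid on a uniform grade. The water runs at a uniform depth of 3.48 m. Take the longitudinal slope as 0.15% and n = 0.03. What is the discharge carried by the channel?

Q = 49.7 m³/s

Flow area A = b·y = 7.47 × 3.48 = 26 m². Wetted perimeter P = b + 2y = 7.47 + 2×3.48 = 14.43 m.
Hydraulic radius R = A/P = 26/14.43 = 1.801 m.
Manning's equation: Q = (1/n) A R^(2/3) S^(1/2) = (1/0.03) × 26 × 1.801^(2/3) × 0.0015^(1/2) = 49.7 m³/s.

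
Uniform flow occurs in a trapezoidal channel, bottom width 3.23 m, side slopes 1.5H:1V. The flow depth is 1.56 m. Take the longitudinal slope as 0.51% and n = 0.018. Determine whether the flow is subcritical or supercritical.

supercritical

With bottom width b = 3.23 m and side slope z = 1.5: A = (b + zy)y = (3.23 + 1.5×1.56)×1.56 = 8.689 m²; P = b + 2y√(1+z²) = 3.23 + 2×1.56×1.803 = 8.855 m.
Hydraulic radius R = A/P = 8.689/8.855 = 0.9813 m.
V = (1/n) R^(2/3) √S = (1/0.018) × 0.9813^(2/3) × √0.0051 = 3.918 m/s. Hydraulic depth D_h = A/T = 8.689/7.91 = 1.099 m.
Froude number Fr = V/√(g·D_h) = 3.918/√(9.81×1.099) = 1.19, which is greater than 1, so the flow is supercritical.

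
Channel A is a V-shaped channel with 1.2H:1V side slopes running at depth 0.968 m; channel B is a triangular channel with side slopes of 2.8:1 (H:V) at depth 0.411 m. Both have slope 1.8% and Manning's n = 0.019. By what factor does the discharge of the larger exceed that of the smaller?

3.67

Channel A: For a triangular section with side slope z = 1.2: A = zy² = 1.2×0.968² = 1.124 m²; P = 2y√(1+z²) = 2×0.968×1.562 = 3.024 m. Hydraulic radius R = A/P = 1.124/3.024 = 0.3718 m. Q_A = (1/0.019)·1.124·0.3718^(2/3)·√0.018 = 4.106 m³/s.
Channel B: For a triangular section with side slope z = 2.8: A = zy² = 2.8×0.411² = 0.473 m²; P = 2y√(1+z²) = 2×0.411×2.973 = 2.444 m. Hydraulic radius R = A/P = 0.473/2.444 = 0.1935 m. Q_B = (1/0.019)·0.473·0.1935^(2/3)·√0.018 = 1.117 m³/s.
The larger discharge is 4.106 m³/s and the smaller is 1.117 m³/s; the ratio is 3.67.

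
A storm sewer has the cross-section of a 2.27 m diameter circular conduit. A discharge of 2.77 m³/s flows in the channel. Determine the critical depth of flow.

At critical depth, Q² T / (g A³) = 1, i.e. A³/T = Q²/g = 2.77²/9.81 = 0.7822.
At y = 0.833 m: A³/T = 1.115 — over.
At y = 0.638 m: A³/T = 0.3973 — short.
At y = 0.76 m: A³/T = 0.7827 — ≈ 0.7822.

y_c = 0.76 m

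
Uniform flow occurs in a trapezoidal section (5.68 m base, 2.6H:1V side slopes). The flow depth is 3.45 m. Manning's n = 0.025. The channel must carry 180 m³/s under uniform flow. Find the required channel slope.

With bottom width b = 5.68 m and side slope z = 2.6: A = (b + zy)y = (5.68 + 2.6×3.45)×3.45 = 50.54 m²; P = b + 2y√(1+z²) = 5.68 + 2×3.45×2.786 = 24.9 m.
Hydraulic radius R = A/P = 50.54/24.9 = 2.03 m.
From Manning's equation, S = [nQ / (1 A R^(2/3))]² = [0.025 × 180 / (1 × 50.54 × 2.03^(2/3))]² = 0.00308.

S = 0.00308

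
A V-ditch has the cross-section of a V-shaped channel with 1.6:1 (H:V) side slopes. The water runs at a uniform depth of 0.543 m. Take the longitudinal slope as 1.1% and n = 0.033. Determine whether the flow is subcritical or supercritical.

subcritical

For a triangular section with side slope z = 1.6: A = zy² = 1.6×0.543² = 0.4718 m²; P = 2y√(1+z²) = 2×0.543×1.887 = 2.049 m.
Hydraulic radius R = A/P = 0.4718/2.049 = 0.2302 m.
V = (1/n) R^(2/3) √S = (1/0.033) × 0.2302^(2/3) × √0.011 = 1.194 m/s. Hydraulic depth D_h = A/T = 0.4718/1.738 = 0.2715 m.
Froude number Fr = V/√(g·D_h) = 1.194/√(9.81×0.2715) = 0.732, which is less than 1, so the flow is subcritical.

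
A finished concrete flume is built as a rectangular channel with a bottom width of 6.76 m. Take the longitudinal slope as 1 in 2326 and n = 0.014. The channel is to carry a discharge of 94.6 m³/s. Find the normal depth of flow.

Manning's equation rearranged: A R^(2/3) = nQ / (1·√S) = 0.014 × 94.6 / (√0.0004299) = 63.87.
Trying y = 6.98 m: A R^(2/3) = 81.67 — too large.
Trying y = 4.26 m: A R^(2/3) = 43.94 — too small.
Trying y = 5.72 m: A R^(2/3) = 63.9 — matches.

y_n = 5.72 m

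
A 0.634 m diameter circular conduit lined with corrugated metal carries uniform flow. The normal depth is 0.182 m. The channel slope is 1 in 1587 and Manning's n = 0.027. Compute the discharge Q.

For a circular section of diameter D = 0.634 m at depth y = 0.182 m, the central angle is θ = 2 arccos(1 − 2y/D) = 2.262 rad. Then A = (D²/8)(θ − sin θ) = 0.07492 m² and P = Dθ/2 = 0.717 m.
Hydraulic radius R = A/P = 0.07492/0.717 = 0.1045 m.
Manning's equation: Q = (1/n) A R^(2/3) S^(1/2) = (1/0.027) × 0.07492 × 0.1045^(2/3) × 0.0006301^(1/2) = 0.0155 m³/s.

Q = 0.0155 m³/s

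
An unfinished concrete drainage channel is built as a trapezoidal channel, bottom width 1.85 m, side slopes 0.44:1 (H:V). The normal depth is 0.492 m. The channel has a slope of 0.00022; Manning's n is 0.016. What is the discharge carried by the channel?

Q = 0.466 m³/s

With bottom width b = 1.85 m and side slope z = 0.44: A = (b + zy)y = (1.85 + 0.44×0.492)×0.492 = 1.017 m²; P = b + 2y√(1+z²) = 1.85 + 2×0.492×1.093 = 2.925 m.
Hydraulic radius R = A/P = 1.017/2.925 = 0.3476 m.
Manning's equation: Q = (1/n) A R^(2/3) S^(1/2) = (1/0.016) × 1.017 × 0.3476^(2/3) × 0.00022^(1/2) = 0.466 m³/s.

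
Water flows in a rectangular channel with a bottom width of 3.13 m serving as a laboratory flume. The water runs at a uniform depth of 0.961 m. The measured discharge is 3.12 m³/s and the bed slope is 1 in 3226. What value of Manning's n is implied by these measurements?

n = 0.012

Flow area A = b·y = 3.13 × 0.961 = 3.008 m². Wetted perimeter P = b + 2y = 3.13 + 2×0.961 = 5.052 m.
Hydraulic radius R = A/P = 3.008/5.052 = 0.5954 m.
Rearranging Manning's equation: n = (1/Q) A R^(2/3) S^(1/2) = (1/3.12) × 3.008 × 0.5954^(2/3) × √0.00031 = 0.012.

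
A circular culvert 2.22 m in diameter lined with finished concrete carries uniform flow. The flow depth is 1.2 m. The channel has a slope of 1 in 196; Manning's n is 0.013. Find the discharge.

Q = 8.18 m³/s

For a circular section of diameter D = 2.22 m at depth y = 1.2 m, the central angle is θ = 2 arccos(1 − 2y/D) = 3.304 rad. Then A = (D²/8)(θ − sin θ) = 2.135 m² and P = Dθ/2 = 3.667 m.
Hydraulic radius R = A/P = 2.135/3.667 = 0.5822 m.
Manning's equation: Q = (1/n) A R^(2/3) S^(1/2) = (1/0.013) × 2.135 × 0.5822^(2/3) × 0.005102^(1/2) = 8.18 m³/s.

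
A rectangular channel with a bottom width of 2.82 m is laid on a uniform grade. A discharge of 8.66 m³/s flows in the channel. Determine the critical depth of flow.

y_c = 0.987 m

For a rectangular channel, critical depth y_c = (q²/g)^(1/3) where q = Q/b = 8.66/2.82 = 3.071 m²/s.
So y_c = (3.071²/9.81)^(1/3) = 0.987 m.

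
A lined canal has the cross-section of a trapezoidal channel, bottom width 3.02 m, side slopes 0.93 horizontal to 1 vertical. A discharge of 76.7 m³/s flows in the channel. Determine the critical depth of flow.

At critical depth, Q² T / (g A³) = 1, i.e. A³/T = Q²/g = 76.7²/9.81 = 599.7.
Trying y = 3.78 m: A³/T = 1500 — high.
Trying y = 2.08 m: A³/T = 158.9 — low.
Trying y = 2.98 m: A³/T = 600.3 — close enough.

y_c = 2.98 m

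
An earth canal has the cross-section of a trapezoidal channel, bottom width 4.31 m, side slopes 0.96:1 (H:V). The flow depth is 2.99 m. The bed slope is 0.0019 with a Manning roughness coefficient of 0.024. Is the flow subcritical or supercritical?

subcritical

With bottom width b = 4.31 m and side slope z = 0.96: A = (b + zy)y = (4.31 + 0.96×2.99)×2.99 = 21.47 m²; P = b + 2y√(1+z²) = 4.31 + 2×2.99×1.386 = 12.6 m.
Hydraulic radius R = A/P = 21.47/12.6 = 1.704 m.
V = (1/n) R^(2/3) √S = (1/0.024) × 1.704^(2/3) × √0.0019 = 2.591 m/s. Hydraulic depth D_h = A/T = 21.47/10.05 = 2.136 m.
Froude number Fr = V/√(g·D_h) = 2.591/√(9.81×2.136) = 0.566, which is less than 1, so the flow is subcritical.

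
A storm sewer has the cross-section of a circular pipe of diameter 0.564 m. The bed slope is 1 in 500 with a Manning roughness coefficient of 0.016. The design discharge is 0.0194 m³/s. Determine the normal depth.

y_n = 0.122 m

Manning's equation rearranged: A R^(2/3) = nQ / (1·√S) = 0.016 × 0.0194 / (√0.002) = 0.006941.
At y = 0.142 m: A R^(2/3) = 0.009402 — over.
At y = 0.0866 m: A R^(2/3) = 0.003452 — short.
At y = 0.122 m: A R^(2/3) = 0.006943 — close enough.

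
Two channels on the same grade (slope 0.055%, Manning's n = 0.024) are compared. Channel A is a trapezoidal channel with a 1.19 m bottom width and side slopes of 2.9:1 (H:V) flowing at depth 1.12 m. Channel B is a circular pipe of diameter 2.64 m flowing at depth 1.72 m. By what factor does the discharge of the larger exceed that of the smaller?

1.14

Channel A: With bottom width b = 1.19 m and side slope z = 2.9: A = (b + zy)y = (1.19 + 2.9×1.12)×1.12 = 4.971 m²; P = b + 2y√(1+z²) = 1.19 + 2×1.12×3.068 = 8.061 m. Hydraulic radius R = A/P = 4.971/8.061 = 0.6166 m. Q_A = (1/0.024)·4.971·0.6166^(2/3)·√0.00055 = 3.519 m³/s.
Channel B: For a circular section of diameter D = 2.64 m at depth y = 1.72 m, the central angle is θ = 2 arccos(1 − 2y/D) = 3.757 rad. Then A = (D²/8)(θ − sin θ) = 3.777 m² and P = Dθ/2 = 4.96 m. Hydraulic radius R = A/P = 3.777/4.96 = 0.7615 m. Q_B = (1/0.024)·3.777·0.7615^(2/3)·√0.00055 = 3.077 m³/s.
The larger discharge is 3.519 m³/s and the smaller is 3.077 m³/s; the ratio is 1.14.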